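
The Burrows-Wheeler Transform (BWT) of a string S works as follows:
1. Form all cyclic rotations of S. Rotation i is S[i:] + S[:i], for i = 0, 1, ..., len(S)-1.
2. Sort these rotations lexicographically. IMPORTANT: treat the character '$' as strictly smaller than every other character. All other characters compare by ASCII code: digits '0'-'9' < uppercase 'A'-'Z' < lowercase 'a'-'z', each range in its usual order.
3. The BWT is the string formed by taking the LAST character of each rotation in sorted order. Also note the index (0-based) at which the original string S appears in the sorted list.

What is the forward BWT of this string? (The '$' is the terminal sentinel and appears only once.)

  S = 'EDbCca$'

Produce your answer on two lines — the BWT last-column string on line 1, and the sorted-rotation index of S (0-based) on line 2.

Answer: abE$cDC
3

Derivation:
All 7 rotations (rotation i = S[i:]+S[:i]):
  rot[0] = EDbCca$
  rot[1] = DbCca$E
  rot[2] = bCca$ED
  rot[3] = Cca$EDb
  rot[4] = ca$EDbC
  rot[5] = a$EDbCc
  rot[6] = $EDbCca
Sorted (with $ < everything):
  sorted[0] = $EDbCca  (last char: 'a')
  sorted[1] = Cca$EDb  (last char: 'b')
  sorted[2] = DbCca$E  (last char: 'E')
  sorted[3] = EDbCca$  (last char: '$')
  sorted[4] = a$EDbCc  (last char: 'c')
  sorted[5] = bCca$ED  (last char: 'D')
  sorted[6] = ca$EDbC  (last char: 'C')
Last column: abE$cDC
Original string S is at sorted index 3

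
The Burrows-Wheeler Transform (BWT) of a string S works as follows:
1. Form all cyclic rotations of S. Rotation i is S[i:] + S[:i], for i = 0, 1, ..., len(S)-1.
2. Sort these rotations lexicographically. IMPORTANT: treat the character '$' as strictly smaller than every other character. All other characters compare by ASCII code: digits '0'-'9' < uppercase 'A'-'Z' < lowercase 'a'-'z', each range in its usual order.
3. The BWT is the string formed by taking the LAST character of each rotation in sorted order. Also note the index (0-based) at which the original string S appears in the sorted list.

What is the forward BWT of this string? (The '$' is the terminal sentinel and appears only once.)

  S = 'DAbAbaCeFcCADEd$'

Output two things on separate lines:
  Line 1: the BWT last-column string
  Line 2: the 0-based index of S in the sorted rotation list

Answer: dCDbca$ADebAAFEC
6

Derivation:
All 16 rotations (rotation i = S[i:]+S[:i]):
  rot[0] = DAbAbaCeFcCADEd$
  rot[1] = AbAbaCeFcCADEd$D
  rot[2] = bAbaCeFcCADEd$DA
  rot[3] = AbaCeFcCADEd$DAb
  rot[4] = baCeFcCADEd$DAbA
  rot[5] = aCeFcCADEd$DAbAb
  rot[6] = CeFcCADEd$DAbAba
  rot[7] = eFcCADEd$DAbAbaC
  rot[8] = FcCADEd$DAbAbaCe
  rot[9] = cCADEd$DAbAbaCeF
  rot[10] = CADEd$DAbAbaCeFc
  rot[11] = ADEd$DAbAbaCeFcC
  rot[12] = DEd$DAbAbaCeFcCA
  rot[13] = Ed$DAbAbaCeFcCAD
  rot[14] = d$DAbAbaCeFcCADE
  rot[15] = $DAbAbaCeFcCADEd
Sorted (with $ < everything):
  sorted[0] = $DAbAbaCeFcCADEd  (last char: 'd')
  sorted[1] = ADEd$DAbAbaCeFcC  (last char: 'C')
  sorted[2] = AbAbaCeFcCADEd$D  (last char: 'D')
  sorted[3] = AbaCeFcCADEd$DAb  (last char: 'b')
  sorted[4] = CADEd$DAbAbaCeFc  (last char: 'c')
  sorted[5] = CeFcCADEd$DAbAba  (last char: 'a')
  sorted[6] = DAbAbaCeFcCADEd$  (last char: '$')
  sorted[7] = DEd$DAbAbaCeFcCA  (last char: 'A')
  sorted[8] = Ed$DAbAbaCeFcCAD  (last char: 'D')
  sorted[9] = FcCADEd$DAbAbaCe  (last char: 'e')
  sorted[10] = aCeFcCADEd$DAbAb  (last char: 'b')
  sorted[11] = bAbaCeFcCADEd$DA  (last char: 'A')
  sorted[12] = baCeFcCADEd$DAbA  (last char: 'A')
  sorted[13] = cCADEd$DAbAbaCeF  (last char: 'F')
  sorted[14] = d$DAbAbaCeFcCADE  (last char: 'E')
  sorted[15] = eFcCADEd$DAbAbaC  (last char: 'C')
Last column: dCDbca$ADebAAFEC
Original string S is at sorted index 6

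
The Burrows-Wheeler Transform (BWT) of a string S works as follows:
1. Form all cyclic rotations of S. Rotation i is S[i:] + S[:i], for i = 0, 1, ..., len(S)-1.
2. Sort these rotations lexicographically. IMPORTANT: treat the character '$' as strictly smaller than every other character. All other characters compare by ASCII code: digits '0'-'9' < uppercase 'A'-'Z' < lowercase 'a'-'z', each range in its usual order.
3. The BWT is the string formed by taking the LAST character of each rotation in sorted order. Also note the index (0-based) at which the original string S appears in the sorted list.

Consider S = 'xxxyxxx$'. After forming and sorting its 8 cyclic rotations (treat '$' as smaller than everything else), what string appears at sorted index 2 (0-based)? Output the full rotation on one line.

All 8 rotations (rotation i = S[i:]+S[:i]):
  rot[0] = xxxyxxx$
  rot[1] = xxyxxx$x
  rot[2] = xyxxx$xx
  rot[3] = yxxx$xxx
  rot[4] = xxx$xxxy
  rot[5] = xx$xxxyx
  rot[6] = x$xxxyxx
  rot[7] = $xxxyxxx
Sorted (with $ < everything):
  sorted[0] = $xxxyxxx
  sorted[1] = x$xxxyxx
  sorted[2] = xx$xxxyx
  sorted[3] = xxx$xxxy
  sorted[4] = xxxyxxx$
  sorted[5] = xxyxxx$x
  sorted[6] = xyxxx$xx
  sorted[7] = yxxx$xxx
sorted[2] = xx$xxxyx

Answer: xx$xxxyx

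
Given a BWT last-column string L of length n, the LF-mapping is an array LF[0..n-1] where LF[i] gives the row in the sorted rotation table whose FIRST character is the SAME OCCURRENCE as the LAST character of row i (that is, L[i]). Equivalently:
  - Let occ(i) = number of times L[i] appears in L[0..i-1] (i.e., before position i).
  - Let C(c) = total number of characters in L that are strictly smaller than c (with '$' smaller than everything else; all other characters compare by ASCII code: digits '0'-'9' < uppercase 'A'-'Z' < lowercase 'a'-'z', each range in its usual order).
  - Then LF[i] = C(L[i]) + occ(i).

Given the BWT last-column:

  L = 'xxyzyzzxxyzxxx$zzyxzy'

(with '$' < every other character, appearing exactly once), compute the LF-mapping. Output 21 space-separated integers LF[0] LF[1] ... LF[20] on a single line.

Char counts: '$':1, 'x':8, 'y':5, 'z':7
C (first-col start): C('$')=0, C('x')=1, C('y')=9, C('z')=14
L[0]='x': occ=0, LF[0]=C('x')+0=1+0=1
L[1]='x': occ=1, LF[1]=C('x')+1=1+1=2
L[2]='y': occ=0, LF[2]=C('y')+0=9+0=9
L[3]='z': occ=0, LF[3]=C('z')+0=14+0=14
L[4]='y': occ=1, LF[4]=C('y')+1=9+1=10
L[5]='z': occ=1, LF[5]=C('z')+1=14+1=15
L[6]='z': occ=2, LF[6]=C('z')+2=14+2=16
L[7]='x': occ=2, LF[7]=C('x')+2=1+2=3
L[8]='x': occ=3, LF[8]=C('x')+3=1+3=4
L[9]='y': occ=2, LF[9]=C('y')+2=9+2=11
L[10]='z': occ=3, LF[10]=C('z')+3=14+3=17
L[11]='x': occ=4, LF[11]=C('x')+4=1+4=5
L[12]='x': occ=5, LF[12]=C('x')+5=1+5=6
L[13]='x': occ=6, LF[13]=C('x')+6=1+6=7
L[14]='$': occ=0, LF[14]=C('$')+0=0+0=0
L[15]='z': occ=4, LF[15]=C('z')+4=14+4=18
L[16]='z': occ=5, LF[16]=C('z')+5=14+5=19
L[17]='y': occ=3, LF[17]=C('y')+3=9+3=12
L[18]='x': occ=7, LF[18]=C('x')+7=1+7=8
L[19]='z': occ=6, LF[19]=C('z')+6=14+6=20
L[20]='y': occ=4, LF[20]=C('y')+4=9+4=13

Answer: 1 2 9 14 10 15 16 3 4 11 17 5 6 7 0 18 19 12 8 20 13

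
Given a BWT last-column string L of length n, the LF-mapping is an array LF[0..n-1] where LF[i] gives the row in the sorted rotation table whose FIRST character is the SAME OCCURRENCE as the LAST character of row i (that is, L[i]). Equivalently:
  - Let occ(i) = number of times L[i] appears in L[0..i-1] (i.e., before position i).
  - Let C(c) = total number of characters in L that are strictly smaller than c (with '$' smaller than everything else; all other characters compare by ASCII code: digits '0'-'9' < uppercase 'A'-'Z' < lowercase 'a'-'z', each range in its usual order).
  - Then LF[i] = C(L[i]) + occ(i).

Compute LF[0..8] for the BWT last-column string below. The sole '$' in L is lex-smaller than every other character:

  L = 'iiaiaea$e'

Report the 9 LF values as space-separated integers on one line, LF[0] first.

Answer: 6 7 1 8 2 4 3 0 5

Derivation:
Char counts: '$':1, 'a':3, 'e':2, 'i':3
C (first-col start): C('$')=0, C('a')=1, C('e')=4, C('i')=6
L[0]='i': occ=0, LF[0]=C('i')+0=6+0=6
L[1]='i': occ=1, LF[1]=C('i')+1=6+1=7
L[2]='a': occ=0, LF[2]=C('a')+0=1+0=1
L[3]='i': occ=2, LF[3]=C('i')+2=6+2=8
L[4]='a': occ=1, LF[4]=C('a')+1=1+1=2
L[5]='e': occ=0, LF[5]=C('e')+0=4+0=4
L[6]='a': occ=2, LF[6]=C('a')+2=1+2=3
L[7]='$': occ=0, LF[7]=C('$')+0=0+0=0
L[8]='e': occ=1, LF[8]=C('e')+1=4+1=5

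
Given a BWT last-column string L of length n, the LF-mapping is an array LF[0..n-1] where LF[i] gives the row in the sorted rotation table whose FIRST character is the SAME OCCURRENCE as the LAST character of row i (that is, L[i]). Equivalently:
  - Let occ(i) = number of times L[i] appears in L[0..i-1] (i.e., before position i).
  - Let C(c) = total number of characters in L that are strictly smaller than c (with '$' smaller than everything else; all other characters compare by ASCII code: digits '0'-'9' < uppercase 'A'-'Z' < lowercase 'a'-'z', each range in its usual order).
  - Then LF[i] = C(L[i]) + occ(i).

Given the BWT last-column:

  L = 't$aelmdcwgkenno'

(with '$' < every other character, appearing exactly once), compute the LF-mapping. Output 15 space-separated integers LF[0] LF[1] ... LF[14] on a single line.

Answer: 13 0 1 4 8 9 3 2 14 6 7 5 10 11 12

Derivation:
Char counts: '$':1, 'a':1, 'c':1, 'd':1, 'e':2, 'g':1, 'k':1, 'l':1, 'm':1, 'n':2, 'o':1, 't':1, 'w':1
C (first-col start): C('$')=0, C('a')=1, C('c')=2, C('d')=3, C('e')=4, C('g')=6, C('k')=7, C('l')=8, C('m')=9, C('n')=10, C('o')=12, C('t')=13, C('w')=14
L[0]='t': occ=0, LF[0]=C('t')+0=13+0=13
L[1]='$': occ=0, LF[1]=C('$')+0=0+0=0
L[2]='a': occ=0, LF[2]=C('a')+0=1+0=1
L[3]='e': occ=0, LF[3]=C('e')+0=4+0=4
L[4]='l': occ=0, LF[4]=C('l')+0=8+0=8
L[5]='m': occ=0, LF[5]=C('m')+0=9+0=9
L[6]='d': occ=0, LF[6]=C('d')+0=3+0=3
L[7]='c': occ=0, LF[7]=C('c')+0=2+0=2
L[8]='w': occ=0, LF[8]=C('w')+0=14+0=14
L[9]='g': occ=0, LF[9]=C('g')+0=6+0=6
L[10]='k': occ=0, LF[10]=C('k')+0=7+0=7
L[11]='e': occ=1, LF[11]=C('e')+1=4+1=5
L[12]='n': occ=0, LF[12]=C('n')+0=10+0=10
L[13]='n': occ=1, LF[13]=C('n')+1=10+1=11
L[14]='o': occ=0, LF[14]=C('o')+0=12+0=12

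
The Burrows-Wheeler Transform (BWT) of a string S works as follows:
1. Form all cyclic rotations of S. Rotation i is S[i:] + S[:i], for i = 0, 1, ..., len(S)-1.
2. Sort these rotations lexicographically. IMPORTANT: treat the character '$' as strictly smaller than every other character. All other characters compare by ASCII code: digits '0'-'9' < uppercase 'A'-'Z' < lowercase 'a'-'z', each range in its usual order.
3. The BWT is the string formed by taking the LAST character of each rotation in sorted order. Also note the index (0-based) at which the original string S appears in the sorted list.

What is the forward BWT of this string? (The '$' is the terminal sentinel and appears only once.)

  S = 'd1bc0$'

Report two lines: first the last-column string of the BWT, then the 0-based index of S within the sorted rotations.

All 6 rotations (rotation i = S[i:]+S[:i]):
  rot[0] = d1bc0$
  rot[1] = 1bc0$d
  rot[2] = bc0$d1
  rot[3] = c0$d1b
  rot[4] = 0$d1bc
  rot[5] = $d1bc0
Sorted (with $ < everything):
  sorted[0] = $d1bc0  (last char: '0')
  sorted[1] = 0$d1bc  (last char: 'c')
  sorted[2] = 1bc0$d  (last char: 'd')
  sorted[3] = bc0$d1  (last char: '1')
  sorted[4] = c0$d1b  (last char: 'b')
  sorted[5] = d1bc0$  (last char: '$')
Last column: 0cd1b$
Original string S is at sorted index 5

Answer: 0cd1b$
5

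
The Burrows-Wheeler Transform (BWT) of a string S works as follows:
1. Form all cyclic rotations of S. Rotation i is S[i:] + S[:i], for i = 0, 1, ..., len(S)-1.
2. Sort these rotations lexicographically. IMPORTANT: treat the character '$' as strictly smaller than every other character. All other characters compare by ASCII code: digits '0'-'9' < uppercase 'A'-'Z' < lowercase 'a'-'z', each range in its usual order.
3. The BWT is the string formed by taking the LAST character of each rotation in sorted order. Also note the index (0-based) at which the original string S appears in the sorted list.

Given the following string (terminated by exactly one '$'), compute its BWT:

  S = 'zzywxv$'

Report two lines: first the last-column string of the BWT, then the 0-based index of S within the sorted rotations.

Answer: vxywzz$
6

Derivation:
All 7 rotations (rotation i = S[i:]+S[:i]):
  rot[0] = zzywxv$
  rot[1] = zywxv$z
  rot[2] = ywxv$zz
  rot[3] = wxv$zzy
  rot[4] = xv$zzyw
  rot[5] = v$zzywx
  rot[6] = $zzywxv
Sorted (with $ < everything):
  sorted[0] = $zzywxv  (last char: 'v')
  sorted[1] = v$zzywx  (last char: 'x')
  sorted[2] = wxv$zzy  (last char: 'y')
  sorted[3] = xv$zzyw  (last char: 'w')
  sorted[4] = ywxv$zz  (last char: 'z')
  sorted[5] = zywxv$z  (last char: 'z')
  sorted[6] = zzywxv$  (last char: '$')
Last column: vxywzz$
Original string S is at sorted index 6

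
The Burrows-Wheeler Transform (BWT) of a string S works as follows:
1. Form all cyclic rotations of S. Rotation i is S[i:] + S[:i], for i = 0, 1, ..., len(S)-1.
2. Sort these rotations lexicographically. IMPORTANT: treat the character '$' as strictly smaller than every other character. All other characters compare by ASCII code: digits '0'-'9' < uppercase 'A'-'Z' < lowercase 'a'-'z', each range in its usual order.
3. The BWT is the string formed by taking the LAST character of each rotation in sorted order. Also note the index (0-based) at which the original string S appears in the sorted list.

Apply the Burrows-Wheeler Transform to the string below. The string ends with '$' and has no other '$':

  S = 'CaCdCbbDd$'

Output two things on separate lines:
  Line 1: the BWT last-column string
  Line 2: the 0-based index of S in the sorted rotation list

All 10 rotations (rotation i = S[i:]+S[:i]):
  rot[0] = CaCdCbbDd$
  rot[1] = aCdCbbDd$C
  rot[2] = CdCbbDd$Ca
  rot[3] = dCbbDd$CaC
  rot[4] = CbbDd$CaCd
  rot[5] = bbDd$CaCdC
  rot[6] = bDd$CaCdCb
  rot[7] = Dd$CaCdCbb
  rot[8] = d$CaCdCbbD
  rot[9] = $CaCdCbbDd
Sorted (with $ < everything):
  sorted[0] = $CaCdCbbDd  (last char: 'd')
  sorted[1] = CaCdCbbDd$  (last char: '$')
  sorted[2] = CbbDd$CaCd  (last char: 'd')
  sorted[3] = CdCbbDd$Ca  (last char: 'a')
  sorted[4] = Dd$CaCdCbb  (last char: 'b')
  sorted[5] = aCdCbbDd$C  (last char: 'C')
  sorted[6] = bDd$CaCdCb  (last char: 'b')
  sorted[7] = bbDd$CaCdC  (last char: 'C')
  sorted[8] = d$CaCdCbbD  (last char: 'D')
  sorted[9] = dCbbDd$CaC  (last char: 'C')
Last column: d$dabCbCDC
Original string S is at sorted index 1

Answer: d$dabCbCDC
1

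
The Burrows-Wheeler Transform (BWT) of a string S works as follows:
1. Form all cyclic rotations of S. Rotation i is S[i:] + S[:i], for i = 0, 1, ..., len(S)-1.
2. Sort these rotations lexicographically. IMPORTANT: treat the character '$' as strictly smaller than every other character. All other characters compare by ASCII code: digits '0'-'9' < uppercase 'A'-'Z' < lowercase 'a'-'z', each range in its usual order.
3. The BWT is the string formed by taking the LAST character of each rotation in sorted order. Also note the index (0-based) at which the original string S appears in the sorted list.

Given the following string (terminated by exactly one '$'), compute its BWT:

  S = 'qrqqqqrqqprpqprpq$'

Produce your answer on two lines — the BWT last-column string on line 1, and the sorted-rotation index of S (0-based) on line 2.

All 18 rotations (rotation i = S[i:]+S[:i]):
  rot[0] = qrqqqqrqqprpqprpq$
  rot[1] = rqqqqrqqprpqprpq$q
  rot[2] = qqqqrqqprpqprpq$qr
  rot[3] = qqqrqqprpqprpq$qrq
  rot[4] = qqrqqprpqprpq$qrqq
  rot[5] = qrqqprpqprpq$qrqqq
  rot[6] = rqqprpqprpq$qrqqqq
  rot[7] = qqprpqprpq$qrqqqqr
  rot[8] = qprpqprpq$qrqqqqrq
  rot[9] = prpqprpq$qrqqqqrqq
  rot[10] = rpqprpq$qrqqqqrqqp
  rot[11] = pqprpq$qrqqqqrqqpr
  rot[12] = qprpq$qrqqqqrqqprp
  rot[13] = prpq$qrqqqqrqqprpq
  rot[14] = rpq$qrqqqqrqqprpqp
  rot[15] = pq$qrqqqqrqqprpqpr
  rot[16] = q$qrqqqqrqqprpqprp
  rot[17] = $qrqqqqrqqprpqprpq
Sorted (with $ < everything):
  sorted[0] = $qrqqqqrqqprpqprpq  (last char: 'q')
  sorted[1] = pq$qrqqqqrqqprpqpr  (last char: 'r')
  sorted[2] = pqprpq$qrqqqqrqqpr  (last char: 'r')
  sorted[3] = prpq$qrqqqqrqqprpq  (last char: 'q')
  sorted[4] = prpqprpq$qrqqqqrqq  (last char: 'q')
  sorted[5] = q$qrqqqqrqqprpqprp  (last char: 'p')
  sorted[6] = qprpq$qrqqqqrqqprp  (last char: 'p')
  sorted[7] = qprpqprpq$qrqqqqrq  (last char: 'q')
  sorted[8] = qqprpqprpq$qrqqqqr  (last char: 'r')
  sorted[9] = qqqqrqqprpqprpq$qr  (last char: 'r')
  sorted[10] = qqqrqqprpqprpq$qrq  (last char: 'q')
  sorted[11] = qqrqqprpqprpq$qrqq  (last char: 'q')
  sorted[12] = qrqqprpqprpq$qrqqq  (last char: 'q')
  sorted[13] = qrqqqqrqqprpqprpq$  (last char: '$')
  sorted[14] = rpq$qrqqqqrqqprpqp  (last char: 'p')
  sorted[15] = rpqprpq$qrqqqqrqqp  (last char: 'p')
  sorted[16] = rqqprpqprpq$qrqqqq  (last char: 'q')
  sorted[17] = rqqqqrqqprpqprpq$q  (last char: 'q')
Last column: qrrqqppqrrqqq$ppqq
Original string S is at sorted index 13

Answer: qrrqqppqrrqqq$ppqq
13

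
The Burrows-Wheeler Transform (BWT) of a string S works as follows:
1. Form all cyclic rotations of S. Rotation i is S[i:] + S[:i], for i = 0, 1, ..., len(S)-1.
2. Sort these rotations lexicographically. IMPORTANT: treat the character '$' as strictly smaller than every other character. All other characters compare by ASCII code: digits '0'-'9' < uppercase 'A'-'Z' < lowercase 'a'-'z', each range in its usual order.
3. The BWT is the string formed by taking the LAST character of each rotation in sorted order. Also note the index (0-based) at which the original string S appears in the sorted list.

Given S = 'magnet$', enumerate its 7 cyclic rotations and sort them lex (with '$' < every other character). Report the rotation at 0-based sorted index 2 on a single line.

All 7 rotations (rotation i = S[i:]+S[:i]):
  rot[0] = magnet$
  rot[1] = agnet$m
  rot[2] = gnet$ma
  rot[3] = net$mag
  rot[4] = et$magn
  rot[5] = t$magne
  rot[6] = $magnet
Sorted (with $ < everything):
  sorted[0] = $magnet
  sorted[1] = agnet$m
  sorted[2] = et$magn
  sorted[3] = gnet$ma
  sorted[4] = magnet$
  sorted[5] = net$mag
  sorted[6] = t$magne
sorted[2] = et$magn

Answer: et$magn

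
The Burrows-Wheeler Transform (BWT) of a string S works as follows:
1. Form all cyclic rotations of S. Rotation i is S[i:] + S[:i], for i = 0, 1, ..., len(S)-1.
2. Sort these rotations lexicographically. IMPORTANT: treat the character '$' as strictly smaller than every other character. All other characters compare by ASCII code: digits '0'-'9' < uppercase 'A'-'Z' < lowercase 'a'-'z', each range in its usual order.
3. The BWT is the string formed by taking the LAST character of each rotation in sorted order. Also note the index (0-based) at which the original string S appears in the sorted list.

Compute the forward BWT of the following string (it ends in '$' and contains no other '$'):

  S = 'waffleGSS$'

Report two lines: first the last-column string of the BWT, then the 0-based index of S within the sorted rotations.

All 10 rotations (rotation i = S[i:]+S[:i]):
  rot[0] = waffleGSS$
  rot[1] = affleGSS$w
  rot[2] = ffleGSS$wa
  rot[3] = fleGSS$waf
  rot[4] = leGSS$waff
  rot[5] = eGSS$waffl
  rot[6] = GSS$waffle
  rot[7] = SS$waffleG
  rot[8] = S$waffleGS
  rot[9] = $waffleGSS
Sorted (with $ < everything):
  sorted[0] = $waffleGSS  (last char: 'S')
  sorted[1] = GSS$waffle  (last char: 'e')
  sorted[2] = S$waffleGS  (last char: 'S')
  sorted[3] = SS$waffleG  (last char: 'G')
  sorted[4] = affleGSS$w  (last char: 'w')
  sorted[5] = eGSS$waffl  (last char: 'l')
  sorted[6] = ffleGSS$wa  (last char: 'a')
  sorted[7] = fleGSS$waf  (last char: 'f')
  sorted[8] = leGSS$waff  (last char: 'f')
  sorted[9] = waffleGSS$  (last char: '$')
Last column: SeSGwlaff$
Original string S is at sorted index 9

Answer: SeSGwlaff$
9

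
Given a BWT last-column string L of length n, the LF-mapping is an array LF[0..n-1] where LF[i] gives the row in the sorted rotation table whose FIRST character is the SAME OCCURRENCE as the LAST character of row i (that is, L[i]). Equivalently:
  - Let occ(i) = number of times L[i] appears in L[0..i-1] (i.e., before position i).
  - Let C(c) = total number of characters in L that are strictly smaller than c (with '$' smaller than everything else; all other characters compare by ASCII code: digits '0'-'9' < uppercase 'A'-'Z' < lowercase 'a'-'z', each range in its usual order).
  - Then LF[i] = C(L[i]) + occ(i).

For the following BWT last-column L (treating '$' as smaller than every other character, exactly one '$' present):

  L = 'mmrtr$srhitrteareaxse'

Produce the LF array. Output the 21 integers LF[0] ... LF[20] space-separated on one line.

Answer: 8 9 10 17 11 0 15 12 6 7 18 13 19 3 1 14 4 2 20 16 5

Derivation:
Char counts: '$':1, 'a':2, 'e':3, 'h':1, 'i':1, 'm':2, 'r':5, 's':2, 't':3, 'x':1
C (first-col start): C('$')=0, C('a')=1, C('e')=3, C('h')=6, C('i')=7, C('m')=8, C('r')=10, C('s')=15, C('t')=17, C('x')=20
L[0]='m': occ=0, LF[0]=C('m')+0=8+0=8
L[1]='m': occ=1, LF[1]=C('m')+1=8+1=9
L[2]='r': occ=0, LF[2]=C('r')+0=10+0=10
L[3]='t': occ=0, LF[3]=C('t')+0=17+0=17
L[4]='r': occ=1, LF[4]=C('r')+1=10+1=11
L[5]='$': occ=0, LF[5]=C('$')+0=0+0=0
L[6]='s': occ=0, LF[6]=C('s')+0=15+0=15
L[7]='r': occ=2, LF[7]=C('r')+2=10+2=12
L[8]='h': occ=0, LF[8]=C('h')+0=6+0=6
L[9]='i': occ=0, LF[9]=C('i')+0=7+0=7
L[10]='t': occ=1, LF[10]=C('t')+1=17+1=18
L[11]='r': occ=3, LF[11]=C('r')+3=10+3=13
L[12]='t': occ=2, LF[12]=C('t')+2=17+2=19
L[13]='e': occ=0, LF[13]=C('e')+0=3+0=3
L[14]='a': occ=0, LF[14]=C('a')+0=1+0=1
L[15]='r': occ=4, LF[15]=C('r')+4=10+4=14
L[16]='e': occ=1, LF[16]=C('e')+1=3+1=4
L[17]='a': occ=1, LF[17]=C('a')+1=1+1=2
L[18]='x': occ=0, LF[18]=C('x')+0=20+0=20
L[19]='s': occ=1, LF[19]=C('s')+1=15+1=16
L[20]='e': occ=2, LF[20]=C('e')+2=3+2=5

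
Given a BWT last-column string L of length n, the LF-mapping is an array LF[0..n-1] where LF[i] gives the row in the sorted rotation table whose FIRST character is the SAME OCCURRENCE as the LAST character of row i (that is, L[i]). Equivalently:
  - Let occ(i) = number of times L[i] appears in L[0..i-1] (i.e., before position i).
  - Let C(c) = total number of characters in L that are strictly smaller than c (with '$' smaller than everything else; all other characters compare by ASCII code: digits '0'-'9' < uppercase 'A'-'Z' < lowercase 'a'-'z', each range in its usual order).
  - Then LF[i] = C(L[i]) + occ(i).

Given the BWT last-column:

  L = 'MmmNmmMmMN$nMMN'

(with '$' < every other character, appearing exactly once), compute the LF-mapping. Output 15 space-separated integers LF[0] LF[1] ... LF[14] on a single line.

Char counts: '$':1, 'M':5, 'N':3, 'm':5, 'n':1
C (first-col start): C('$')=0, C('M')=1, C('N')=6, C('m')=9, C('n')=14
L[0]='M': occ=0, LF[0]=C('M')+0=1+0=1
L[1]='m': occ=0, LF[1]=C('m')+0=9+0=9
L[2]='m': occ=1, LF[2]=C('m')+1=9+1=10
L[3]='N': occ=0, LF[3]=C('N')+0=6+0=6
L[4]='m': occ=2, LF[4]=C('m')+2=9+2=11
L[5]='m': occ=3, LF[5]=C('m')+3=9+3=12
L[6]='M': occ=1, LF[6]=C('M')+1=1+1=2
L[7]='m': occ=4, LF[7]=C('m')+4=9+4=13
L[8]='M': occ=2, LF[8]=C('M')+2=1+2=3
L[9]='N': occ=1, LF[9]=C('N')+1=6+1=7
L[10]='$': occ=0, LF[10]=C('$')+0=0+0=0
L[11]='n': occ=0, LF[11]=C('n')+0=14+0=14
L[12]='M': occ=3, LF[12]=C('M')+3=1+3=4
L[13]='M': occ=4, LF[13]=C('M')+4=1+4=5
L[14]='N': occ=2, LF[14]=C('N')+2=6+2=8

Answer: 1 9 10 6 11 12 2 13 3 7 0 14 4 5 8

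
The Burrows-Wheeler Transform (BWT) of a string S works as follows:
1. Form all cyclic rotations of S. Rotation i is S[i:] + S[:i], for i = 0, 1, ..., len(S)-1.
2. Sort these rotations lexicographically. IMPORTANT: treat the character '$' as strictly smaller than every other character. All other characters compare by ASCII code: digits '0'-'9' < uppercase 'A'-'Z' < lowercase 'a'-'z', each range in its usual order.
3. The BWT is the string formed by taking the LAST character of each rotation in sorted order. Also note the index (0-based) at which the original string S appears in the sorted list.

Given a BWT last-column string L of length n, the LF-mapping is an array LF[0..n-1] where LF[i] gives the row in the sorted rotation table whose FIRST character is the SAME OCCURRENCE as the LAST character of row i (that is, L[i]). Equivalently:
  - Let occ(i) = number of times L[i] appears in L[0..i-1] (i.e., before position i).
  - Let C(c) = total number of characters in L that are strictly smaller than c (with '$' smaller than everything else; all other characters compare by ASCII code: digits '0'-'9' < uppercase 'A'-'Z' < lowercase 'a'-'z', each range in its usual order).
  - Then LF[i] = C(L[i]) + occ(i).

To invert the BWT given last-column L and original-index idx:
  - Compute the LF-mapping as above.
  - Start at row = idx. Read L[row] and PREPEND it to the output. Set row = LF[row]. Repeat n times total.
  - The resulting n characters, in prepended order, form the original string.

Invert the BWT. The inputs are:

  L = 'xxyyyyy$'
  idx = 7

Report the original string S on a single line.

LF mapping: 1 2 3 4 5 6 7 0
Walk LF starting at row 7, prepending L[row]:
  step 1: row=7, L[7]='$', prepend. Next row=LF[7]=0
  step 2: row=0, L[0]='x', prepend. Next row=LF[0]=1
  step 3: row=1, L[1]='x', prepend. Next row=LF[1]=2
  step 4: row=2, L[2]='y', prepend. Next row=LF[2]=3
  step 5: row=3, L[3]='y', prepend. Next row=LF[3]=4
  step 6: row=4, L[4]='y', prepend. Next row=LF[4]=5
  step 7: row=5, L[5]='y', prepend. Next row=LF[5]=6
  step 8: row=6, L[6]='y', prepend. Next row=LF[6]=7
Reversed output: yyyyyxx$

Answer: yyyyyxx$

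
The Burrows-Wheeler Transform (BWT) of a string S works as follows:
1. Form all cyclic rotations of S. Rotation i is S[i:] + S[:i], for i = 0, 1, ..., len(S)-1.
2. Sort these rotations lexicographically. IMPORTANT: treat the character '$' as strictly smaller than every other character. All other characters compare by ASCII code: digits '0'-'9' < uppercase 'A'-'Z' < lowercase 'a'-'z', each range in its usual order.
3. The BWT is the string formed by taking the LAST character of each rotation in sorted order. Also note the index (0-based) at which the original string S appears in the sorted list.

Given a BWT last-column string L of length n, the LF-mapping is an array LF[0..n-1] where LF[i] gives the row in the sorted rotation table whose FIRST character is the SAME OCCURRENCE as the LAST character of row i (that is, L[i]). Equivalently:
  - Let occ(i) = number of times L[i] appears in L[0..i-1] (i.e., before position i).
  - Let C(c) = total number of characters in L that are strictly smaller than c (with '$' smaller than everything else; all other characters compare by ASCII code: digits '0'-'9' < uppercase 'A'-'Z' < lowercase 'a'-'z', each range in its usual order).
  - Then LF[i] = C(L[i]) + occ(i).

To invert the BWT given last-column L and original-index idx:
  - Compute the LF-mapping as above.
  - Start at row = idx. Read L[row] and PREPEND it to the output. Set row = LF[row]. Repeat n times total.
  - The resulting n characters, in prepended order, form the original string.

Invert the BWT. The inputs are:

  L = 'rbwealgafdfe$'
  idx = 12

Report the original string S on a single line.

LF mapping: 11 3 12 5 1 10 9 2 7 4 8 6 0
Walk LF starting at row 12, prepending L[row]:
  step 1: row=12, L[12]='$', prepend. Next row=LF[12]=0
  step 2: row=0, L[0]='r', prepend. Next row=LF[0]=11
  step 3: row=11, L[11]='e', prepend. Next row=LF[11]=6
  step 4: row=6, L[6]='g', prepend. Next row=LF[6]=9
  step 5: row=9, L[9]='d', prepend. Next row=LF[9]=4
  step 6: row=4, L[4]='a', prepend. Next row=LF[4]=1
  step 7: row=1, L[1]='b', prepend. Next row=LF[1]=3
  step 8: row=3, L[3]='e', prepend. Next row=LF[3]=5
  step 9: row=5, L[5]='l', prepend. Next row=LF[5]=10
  step 10: row=10, L[10]='f', prepend. Next row=LF[10]=8
  step 11: row=8, L[8]='f', prepend. Next row=LF[8]=7
  step 12: row=7, L[7]='a', prepend. Next row=LF[7]=2
  step 13: row=2, L[2]='w', prepend. Next row=LF[2]=12
Reversed output: wafflebadger$

Answer: wafflebadger$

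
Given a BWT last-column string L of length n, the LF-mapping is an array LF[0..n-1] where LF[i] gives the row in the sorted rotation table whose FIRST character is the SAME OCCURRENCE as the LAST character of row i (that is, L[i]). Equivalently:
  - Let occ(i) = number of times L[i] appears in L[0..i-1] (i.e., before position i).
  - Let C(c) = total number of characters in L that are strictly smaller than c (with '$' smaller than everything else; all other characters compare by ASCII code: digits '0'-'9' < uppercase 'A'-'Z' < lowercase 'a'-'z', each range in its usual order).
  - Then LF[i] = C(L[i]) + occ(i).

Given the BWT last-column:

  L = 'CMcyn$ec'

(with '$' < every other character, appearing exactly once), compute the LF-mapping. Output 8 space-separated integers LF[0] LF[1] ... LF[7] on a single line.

Answer: 1 2 3 7 6 0 5 4

Derivation:
Char counts: '$':1, 'C':1, 'M':1, 'c':2, 'e':1, 'n':1, 'y':1
C (first-col start): C('$')=0, C('C')=1, C('M')=2, C('c')=3, C('e')=5, C('n')=6, C('y')=7
L[0]='C': occ=0, LF[0]=C('C')+0=1+0=1
L[1]='M': occ=0, LF[1]=C('M')+0=2+0=2
L[2]='c': occ=0, LF[2]=C('c')+0=3+0=3
L[3]='y': occ=0, LF[3]=C('y')+0=7+0=7
L[4]='n': occ=0, LF[4]=C('n')+0=6+0=6
L[5]='$': occ=0, LF[5]=C('$')+0=0+0=0
L[6]='e': occ=0, LF[6]=C('e')+0=5+0=5
L[7]='c': occ=1, LF[7]=C('c')+1=3+1=4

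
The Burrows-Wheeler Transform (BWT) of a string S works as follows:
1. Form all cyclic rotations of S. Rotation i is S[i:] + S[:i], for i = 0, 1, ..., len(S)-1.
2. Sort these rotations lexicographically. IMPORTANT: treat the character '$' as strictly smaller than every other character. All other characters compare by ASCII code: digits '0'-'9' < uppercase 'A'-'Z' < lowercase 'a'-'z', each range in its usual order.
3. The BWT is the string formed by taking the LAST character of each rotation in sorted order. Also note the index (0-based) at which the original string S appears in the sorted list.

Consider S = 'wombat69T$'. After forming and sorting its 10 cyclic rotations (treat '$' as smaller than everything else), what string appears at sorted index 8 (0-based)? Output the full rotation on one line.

All 10 rotations (rotation i = S[i:]+S[:i]):
  rot[0] = wombat69T$
  rot[1] = ombat69T$w
  rot[2] = mbat69T$wo
  rot[3] = bat69T$wom
  rot[4] = at69T$womb
  rot[5] = t69T$womba
  rot[6] = 69T$wombat
  rot[7] = 9T$wombat6
  rot[8] = T$wombat69
  rot[9] = $wombat69T
Sorted (with $ < everything):
  sorted[0] = $wombat69T
  sorted[1] = 69T$wombat
  sorted[2] = 9T$wombat6
  sorted[3] = T$wombat69
  sorted[4] = at69T$womb
  sorted[5] = bat69T$wom
  sorted[6] = mbat69T$wo
  sorted[7] = ombat69T$w
  sorted[8] = t69T$womba
  sorted[9] = wombat69T$
sorted[8] = t69T$womba

Answer: t69T$womba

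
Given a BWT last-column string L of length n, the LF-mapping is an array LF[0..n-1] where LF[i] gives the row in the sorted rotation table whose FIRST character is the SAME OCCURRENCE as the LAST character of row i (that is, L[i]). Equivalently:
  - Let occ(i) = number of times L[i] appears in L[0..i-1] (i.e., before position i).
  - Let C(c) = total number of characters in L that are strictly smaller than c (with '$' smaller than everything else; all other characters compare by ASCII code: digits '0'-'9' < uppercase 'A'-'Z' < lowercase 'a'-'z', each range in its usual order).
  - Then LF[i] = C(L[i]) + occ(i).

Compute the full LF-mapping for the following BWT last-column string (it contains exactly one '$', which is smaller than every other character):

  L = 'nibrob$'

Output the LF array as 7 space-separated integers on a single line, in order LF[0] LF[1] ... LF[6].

Answer: 4 3 1 6 5 2 0

Derivation:
Char counts: '$':1, 'b':2, 'i':1, 'n':1, 'o':1, 'r':1
C (first-col start): C('$')=0, C('b')=1, C('i')=3, C('n')=4, C('o')=5, C('r')=6
L[0]='n': occ=0, LF[0]=C('n')+0=4+0=4
L[1]='i': occ=0, LF[1]=C('i')+0=3+0=3
L[2]='b': occ=0, LF[2]=C('b')+0=1+0=1
L[3]='r': occ=0, LF[3]=C('r')+0=6+0=6
L[4]='o': occ=0, LF[4]=C('o')+0=5+0=5
L[5]='b': occ=1, LF[5]=C('b')+1=1+1=2
L[6]='$': occ=0, LF[6]=C('$')+0=0+0=0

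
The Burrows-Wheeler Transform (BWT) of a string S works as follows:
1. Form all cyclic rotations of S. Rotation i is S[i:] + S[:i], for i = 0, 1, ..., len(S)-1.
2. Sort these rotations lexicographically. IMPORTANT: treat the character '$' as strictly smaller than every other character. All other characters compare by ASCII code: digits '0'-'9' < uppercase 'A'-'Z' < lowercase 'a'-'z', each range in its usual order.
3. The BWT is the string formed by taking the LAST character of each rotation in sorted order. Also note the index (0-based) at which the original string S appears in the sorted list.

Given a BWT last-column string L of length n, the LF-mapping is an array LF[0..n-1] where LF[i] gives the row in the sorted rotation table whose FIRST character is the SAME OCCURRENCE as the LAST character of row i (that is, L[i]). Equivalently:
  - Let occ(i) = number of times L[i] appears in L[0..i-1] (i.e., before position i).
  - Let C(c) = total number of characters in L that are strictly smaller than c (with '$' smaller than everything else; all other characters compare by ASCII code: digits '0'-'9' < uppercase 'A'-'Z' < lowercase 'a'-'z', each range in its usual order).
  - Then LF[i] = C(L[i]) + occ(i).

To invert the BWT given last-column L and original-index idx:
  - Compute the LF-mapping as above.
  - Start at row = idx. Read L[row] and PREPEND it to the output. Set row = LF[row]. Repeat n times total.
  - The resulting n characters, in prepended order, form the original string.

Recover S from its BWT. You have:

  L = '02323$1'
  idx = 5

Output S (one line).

LF mapping: 1 3 5 4 6 0 2
Walk LF starting at row 5, prepending L[row]:
  step 1: row=5, L[5]='$', prepend. Next row=LF[5]=0
  step 2: row=0, L[0]='0', prepend. Next row=LF[0]=1
  step 3: row=1, L[1]='2', prepend. Next row=LF[1]=3
  step 4: row=3, L[3]='2', prepend. Next row=LF[3]=4
  step 5: row=4, L[4]='3', prepend. Next row=LF[4]=6
  step 6: row=6, L[6]='1', prepend. Next row=LF[6]=2
  step 7: row=2, L[2]='3', prepend. Next row=LF[2]=5
Reversed output: 313220$

Answer: 313220$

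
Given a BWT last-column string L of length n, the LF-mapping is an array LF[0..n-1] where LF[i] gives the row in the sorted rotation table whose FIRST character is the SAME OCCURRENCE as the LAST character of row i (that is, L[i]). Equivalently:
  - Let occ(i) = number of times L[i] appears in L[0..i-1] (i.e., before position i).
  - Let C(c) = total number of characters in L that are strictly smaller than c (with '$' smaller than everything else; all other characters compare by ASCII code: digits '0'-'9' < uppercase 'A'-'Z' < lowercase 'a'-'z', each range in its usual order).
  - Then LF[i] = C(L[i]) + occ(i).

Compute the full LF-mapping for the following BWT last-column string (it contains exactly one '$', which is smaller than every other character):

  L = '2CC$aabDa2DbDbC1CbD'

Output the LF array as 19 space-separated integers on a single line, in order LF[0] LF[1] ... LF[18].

Char counts: '$':1, '1':1, '2':2, 'C':4, 'D':4, 'a':3, 'b':4
C (first-col start): C('$')=0, C('1')=1, C('2')=2, C('C')=4, C('D')=8, C('a')=12, C('b')=15
L[0]='2': occ=0, LF[0]=C('2')+0=2+0=2
L[1]='C': occ=0, LF[1]=C('C')+0=4+0=4
L[2]='C': occ=1, LF[2]=C('C')+1=4+1=5
L[3]='$': occ=0, LF[3]=C('$')+0=0+0=0
L[4]='a': occ=0, LF[4]=C('a')+0=12+0=12
L[5]='a': occ=1, LF[5]=C('a')+1=12+1=13
L[6]='b': occ=0, LF[6]=C('b')+0=15+0=15
L[7]='D': occ=0, LF[7]=C('D')+0=8+0=8
L[8]='a': occ=2, LF[8]=C('a')+2=12+2=14
L[9]='2': occ=1, LF[9]=C('2')+1=2+1=3
L[10]='D': occ=1, LF[10]=C('D')+1=8+1=9
L[11]='b': occ=1, LF[11]=C('b')+1=15+1=16
L[12]='D': occ=2, LF[12]=C('D')+2=8+2=10
L[13]='b': occ=2, LF[13]=C('b')+2=15+2=17
L[14]='C': occ=2, LF[14]=C('C')+2=4+2=6
L[15]='1': occ=0, LF[15]=C('1')+0=1+0=1
L[16]='C': occ=3, LF[16]=C('C')+3=4+3=7
L[17]='b': occ=3, LF[17]=C('b')+3=15+3=18
L[18]='D': occ=3, LF[18]=C('D')+3=8+3=11

Answer: 2 4 5 0 12 13 15 8 14 3 9 16 10 17 6 1 7 18 11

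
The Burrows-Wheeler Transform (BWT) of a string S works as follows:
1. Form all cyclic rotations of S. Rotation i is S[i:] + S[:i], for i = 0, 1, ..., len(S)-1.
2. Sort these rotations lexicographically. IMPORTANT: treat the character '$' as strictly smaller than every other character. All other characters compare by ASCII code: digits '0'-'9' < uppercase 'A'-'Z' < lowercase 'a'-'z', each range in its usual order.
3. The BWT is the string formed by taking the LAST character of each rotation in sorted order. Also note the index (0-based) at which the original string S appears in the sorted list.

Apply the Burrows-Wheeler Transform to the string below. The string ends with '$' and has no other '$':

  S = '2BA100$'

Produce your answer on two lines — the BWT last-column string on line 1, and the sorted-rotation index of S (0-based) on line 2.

Answer: 001A$B2
4

Derivation:
All 7 rotations (rotation i = S[i:]+S[:i]):
  rot[0] = 2BA100$
  rot[1] = BA100$2
  rot[2] = A100$2B
  rot[3] = 100$2BA
  rot[4] = 00$2BA1
  rot[5] = 0$2BA10
  rot[6] = $2BA100
Sorted (with $ < everything):
  sorted[0] = $2BA100  (last char: '0')
  sorted[1] = 0$2BA10  (last char: '0')
  sorted[2] = 00$2BA1  (last char: '1')
  sorted[3] = 100$2BA  (last char: 'A')
  sorted[4] = 2BA100$  (last char: '$')
  sorted[5] = A100$2B  (last char: 'B')
  sorted[6] = BA100$2  (last char: '2')
Last column: 001A$B2
Original string S is at sorted index 4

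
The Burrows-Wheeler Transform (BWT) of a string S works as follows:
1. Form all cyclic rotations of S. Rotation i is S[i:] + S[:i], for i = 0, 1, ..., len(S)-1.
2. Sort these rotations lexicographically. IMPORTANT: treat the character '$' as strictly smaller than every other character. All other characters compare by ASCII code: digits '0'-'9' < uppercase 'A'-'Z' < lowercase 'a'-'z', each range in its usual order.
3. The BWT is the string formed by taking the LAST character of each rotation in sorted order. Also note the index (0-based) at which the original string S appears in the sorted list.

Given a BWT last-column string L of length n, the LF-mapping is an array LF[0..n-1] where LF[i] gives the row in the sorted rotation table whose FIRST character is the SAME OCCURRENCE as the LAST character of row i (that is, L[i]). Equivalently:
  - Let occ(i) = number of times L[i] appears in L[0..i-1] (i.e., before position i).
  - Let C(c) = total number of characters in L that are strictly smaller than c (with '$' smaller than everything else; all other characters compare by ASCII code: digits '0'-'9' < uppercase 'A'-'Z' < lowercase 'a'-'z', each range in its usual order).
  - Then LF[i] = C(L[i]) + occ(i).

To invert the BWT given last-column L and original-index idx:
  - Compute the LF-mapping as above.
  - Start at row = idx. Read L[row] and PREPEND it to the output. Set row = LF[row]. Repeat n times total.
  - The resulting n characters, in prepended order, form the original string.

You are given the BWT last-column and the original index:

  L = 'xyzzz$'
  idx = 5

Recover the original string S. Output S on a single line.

Answer: zzzyx$

Derivation:
LF mapping: 1 2 3 4 5 0
Walk LF starting at row 5, prepending L[row]:
  step 1: row=5, L[5]='$', prepend. Next row=LF[5]=0
  step 2: row=0, L[0]='x', prepend. Next row=LF[0]=1
  step 3: row=1, L[1]='y', prepend. Next row=LF[1]=2
  step 4: row=2, L[2]='z', prepend. Next row=LF[2]=3
  step 5: row=3, L[3]='z', prepend. Next row=LF[3]=4
  step 6: row=4, L[4]='z', prepend. Next row=LF[4]=5
Reversed output: zzzyx$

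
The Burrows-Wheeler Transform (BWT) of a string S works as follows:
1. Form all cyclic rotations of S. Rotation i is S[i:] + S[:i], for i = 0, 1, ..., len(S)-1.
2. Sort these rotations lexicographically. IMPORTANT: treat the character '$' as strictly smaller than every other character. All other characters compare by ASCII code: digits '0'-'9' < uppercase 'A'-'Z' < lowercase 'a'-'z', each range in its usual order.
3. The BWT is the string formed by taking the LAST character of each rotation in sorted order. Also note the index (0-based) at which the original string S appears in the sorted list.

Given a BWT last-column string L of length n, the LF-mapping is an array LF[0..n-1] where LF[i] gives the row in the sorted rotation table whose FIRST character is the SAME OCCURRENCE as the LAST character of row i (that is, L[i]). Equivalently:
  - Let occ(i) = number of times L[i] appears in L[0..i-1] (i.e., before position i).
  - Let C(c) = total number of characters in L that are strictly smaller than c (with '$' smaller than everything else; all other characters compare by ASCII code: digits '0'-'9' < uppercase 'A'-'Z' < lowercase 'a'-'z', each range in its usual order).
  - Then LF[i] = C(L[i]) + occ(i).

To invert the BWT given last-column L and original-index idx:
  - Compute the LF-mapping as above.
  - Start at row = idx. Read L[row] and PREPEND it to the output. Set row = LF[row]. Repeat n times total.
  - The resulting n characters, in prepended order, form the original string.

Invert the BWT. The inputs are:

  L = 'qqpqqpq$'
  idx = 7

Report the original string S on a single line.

Answer: qqqppqq$

Derivation:
LF mapping: 3 4 1 5 6 2 7 0
Walk LF starting at row 7, prepending L[row]:
  step 1: row=7, L[7]='$', prepend. Next row=LF[7]=0
  step 2: row=0, L[0]='q', prepend. Next row=LF[0]=3
  step 3: row=3, L[3]='q', prepend. Next row=LF[3]=5
  step 4: row=5, L[5]='p', prepend. Next row=LF[5]=2
  step 5: row=2, L[2]='p', prepend. Next row=LF[2]=1
  step 6: row=1, L[1]='q', prepend. Next row=LF[1]=4
  step 7: row=4, L[4]='q', prepend. Next row=LF[4]=6
  step 8: row=6, L[6]='q', prepend. Next row=LF[6]=7
Reversed output: qqqppqq$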